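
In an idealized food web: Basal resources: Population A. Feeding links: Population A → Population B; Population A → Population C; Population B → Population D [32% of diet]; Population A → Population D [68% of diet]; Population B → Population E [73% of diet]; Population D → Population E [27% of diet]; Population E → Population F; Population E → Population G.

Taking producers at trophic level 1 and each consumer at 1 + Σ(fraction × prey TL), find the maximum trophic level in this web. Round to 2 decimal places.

Population B: 1 + 1 = 2
Population C: 1 + 1 = 2
Population D: 1 + (0.32×2 + 0.68×1) = 2.32
Population E: 1 + (0.73×2 + 0.27×2.32) = 3.0864
Population F: 1 + 3.0864 = 4.0864
Population G: 1 + 3.0864 = 4.0864

4.09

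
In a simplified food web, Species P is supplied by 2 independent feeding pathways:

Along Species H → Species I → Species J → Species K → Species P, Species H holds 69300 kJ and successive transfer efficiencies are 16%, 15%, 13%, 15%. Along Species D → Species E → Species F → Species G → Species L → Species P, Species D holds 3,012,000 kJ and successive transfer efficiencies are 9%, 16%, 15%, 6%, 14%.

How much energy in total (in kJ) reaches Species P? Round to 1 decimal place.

Via Species H: 69300 × 0.16 × 0.15 × 0.13 × 0.15 = 32.4324 kJ
Via Species D: 3012000 × 0.09 × 0.16 × 0.15 × 0.06 × 0.14 = 54.649728 kJ
Total at Species P: 32.4324 + 54.649728 = 87.082128 kJ

87.1 kJ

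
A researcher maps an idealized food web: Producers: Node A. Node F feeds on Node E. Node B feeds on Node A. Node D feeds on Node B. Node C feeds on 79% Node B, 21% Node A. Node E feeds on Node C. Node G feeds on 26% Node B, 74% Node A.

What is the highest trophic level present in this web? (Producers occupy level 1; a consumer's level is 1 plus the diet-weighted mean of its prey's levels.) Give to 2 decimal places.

4.79

Node B: 1 + 1 = 2
Node C: 1 + (0.79×2 + 0.21×1) = 2.79
Node D: 1 + 2 = 3
Node E: 1 + 2.79 = 3.79
Node F: 1 + 3.79 = 4.79
Node G: 1 + (0.26×2 + 0.74×1) = 2.26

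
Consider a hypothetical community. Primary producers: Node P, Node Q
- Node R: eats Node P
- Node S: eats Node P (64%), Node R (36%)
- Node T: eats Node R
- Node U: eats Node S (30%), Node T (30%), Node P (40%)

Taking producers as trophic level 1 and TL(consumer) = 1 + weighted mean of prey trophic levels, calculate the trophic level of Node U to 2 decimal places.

Node R: 1 + 1 = 2
Node S: 1 + (0.64×1 + 0.36×2) = 2.36
Node T: 1 + 2 = 3
Node U: 1 + (0.3×2.36 + 0.3×3 + 0.4×1) = 3.008

3.01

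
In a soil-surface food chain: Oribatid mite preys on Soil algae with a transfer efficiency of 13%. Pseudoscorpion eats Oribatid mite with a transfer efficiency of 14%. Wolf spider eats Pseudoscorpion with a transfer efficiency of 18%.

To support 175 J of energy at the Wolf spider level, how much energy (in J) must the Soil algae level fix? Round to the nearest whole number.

Cumulative transfer efficiency: 0.13 × 0.14 × 0.18 = 0.003276
Soil algae energy = 175 / 0.003276 = 53419 J

53419 J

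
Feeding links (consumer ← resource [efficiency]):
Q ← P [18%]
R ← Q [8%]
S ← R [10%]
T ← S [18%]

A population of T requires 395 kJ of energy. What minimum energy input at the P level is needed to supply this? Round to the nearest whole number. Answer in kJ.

1523920 kJ

Cumulative transfer efficiency: 0.18 × 0.08 × 0.1 × 0.18 = 0.0002592
P energy = 395 / 0.0002592 = 1523920 kJ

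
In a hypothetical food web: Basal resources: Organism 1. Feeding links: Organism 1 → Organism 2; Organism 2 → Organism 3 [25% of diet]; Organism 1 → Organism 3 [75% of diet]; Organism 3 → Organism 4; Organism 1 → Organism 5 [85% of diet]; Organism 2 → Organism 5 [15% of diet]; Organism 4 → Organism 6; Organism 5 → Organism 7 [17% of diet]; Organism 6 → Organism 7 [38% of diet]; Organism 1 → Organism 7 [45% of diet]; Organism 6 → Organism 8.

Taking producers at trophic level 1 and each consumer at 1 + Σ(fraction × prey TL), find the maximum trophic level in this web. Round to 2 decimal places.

Organism 2: 1 + 1 = 2
Organism 3: 1 + (0.25×2 + 0.75×1) = 2.25
Organism 4: 1 + 2.25 = 3.25
Organism 5: 1 + (0.85×1 + 0.15×2) = 2.15
Organism 6: 1 + 3.25 = 4.25
Organism 7: 1 + (0.17×2.15 + 0.38×4.25 + 0.45×1) = 3.4305
Organism 8: 1 + 4.25 = 5.25

5.25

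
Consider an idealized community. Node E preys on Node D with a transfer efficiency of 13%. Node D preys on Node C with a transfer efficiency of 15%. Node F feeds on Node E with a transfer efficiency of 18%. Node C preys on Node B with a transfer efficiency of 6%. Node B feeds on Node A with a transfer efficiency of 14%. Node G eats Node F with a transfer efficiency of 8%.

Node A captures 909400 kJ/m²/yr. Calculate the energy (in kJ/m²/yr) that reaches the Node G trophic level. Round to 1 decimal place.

2.1 kJ/m²/yr

Node B: 909400 × 0.14 = 127316 kJ/m²/yr
Node C: 127316 × 0.06 = 7638.96 kJ/m²/yr
Node D: 7638.96 × 0.15 = 1145.844 kJ/m²/yr
Node E: 1145.844 × 0.13 = 148.95972 kJ/m²/yr
Node F: 148.95972 × 0.18 = 26.8127496 kJ/m²/yr
Node G: 26.8127496 × 0.08 = 2.145019968 kJ/m²/yr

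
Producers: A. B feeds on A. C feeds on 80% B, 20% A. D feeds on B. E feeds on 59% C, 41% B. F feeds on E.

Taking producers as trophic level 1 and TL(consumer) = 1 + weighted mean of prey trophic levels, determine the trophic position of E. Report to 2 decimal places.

B: 1 + 1 = 2
C: 1 + (0.8×2 + 0.2×1) = 2.8
D: 1 + 2 = 3
E: 1 + (0.59×2.8 + 0.41×2) = 3.472
F: 1 + 3.472 = 4.472

3.47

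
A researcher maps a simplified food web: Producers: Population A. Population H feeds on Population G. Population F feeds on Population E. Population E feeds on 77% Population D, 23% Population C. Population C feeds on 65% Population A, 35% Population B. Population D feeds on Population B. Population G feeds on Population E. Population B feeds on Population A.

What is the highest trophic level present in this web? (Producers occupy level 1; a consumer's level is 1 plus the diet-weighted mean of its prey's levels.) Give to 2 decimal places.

Population B: 1 + 1 = 2
Population C: 1 + (0.65×1 + 0.35×2) = 2.35
Population D: 1 + 2 = 3
Population E: 1 + (0.77×3 + 0.23×2.35) = 3.8505
Population F: 1 + 3.8505 = 4.8505
Population G: 1 + 3.8505 = 4.8505
Population H: 1 + 4.8505 = 5.8505

5.85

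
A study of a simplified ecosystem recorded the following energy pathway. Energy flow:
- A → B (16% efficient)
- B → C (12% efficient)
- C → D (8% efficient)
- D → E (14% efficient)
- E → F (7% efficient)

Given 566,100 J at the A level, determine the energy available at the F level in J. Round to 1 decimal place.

B: 566100 × 0.16 = 90576 J
C: 90576 × 0.12 = 10869.12 J
D: 10869.12 × 0.08 = 869.5296 J
E: 869.5296 × 0.14 = 121.734144 J
F: 121.734144 × 0.07 = 8.52139008 J

8.5 J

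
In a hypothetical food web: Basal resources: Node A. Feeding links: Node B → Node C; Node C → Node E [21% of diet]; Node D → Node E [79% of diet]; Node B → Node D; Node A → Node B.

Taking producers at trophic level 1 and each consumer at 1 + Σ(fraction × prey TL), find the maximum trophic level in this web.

4

Node B: 1 + 1 = 2
Node C: 1 + 2 = 3
Node D: 1 + 2 = 3
Node E: 1 + (0.79×3 + 0.21×3) = 4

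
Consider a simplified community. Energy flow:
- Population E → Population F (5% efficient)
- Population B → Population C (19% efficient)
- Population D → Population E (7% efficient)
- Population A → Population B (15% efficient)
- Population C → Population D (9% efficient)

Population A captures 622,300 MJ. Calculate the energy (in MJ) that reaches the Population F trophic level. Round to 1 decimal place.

5.6 MJ

Population B: 622300 × 0.15 = 93345 MJ
Population C: 93345 × 0.19 = 17735.55 MJ
Population D: 17735.55 × 0.09 = 1596.1995 MJ
Population E: 1596.1995 × 0.07 = 111.733965 MJ
Population F: 111.733965 × 0.05 = 5.58669825 MJ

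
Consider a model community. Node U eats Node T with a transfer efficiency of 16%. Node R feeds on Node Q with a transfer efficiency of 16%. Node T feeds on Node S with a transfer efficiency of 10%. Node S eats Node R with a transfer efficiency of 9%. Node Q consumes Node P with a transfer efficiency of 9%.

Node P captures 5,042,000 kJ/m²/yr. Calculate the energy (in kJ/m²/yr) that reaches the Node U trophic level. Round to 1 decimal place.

Node Q: 5042000 × 0.09 = 453780 kJ/m²/yr
Node R: 453780 × 0.16 = 72604.8 kJ/m²/yr
Node S: 72604.8 × 0.09 = 6534.432 kJ/m²/yr
Node T: 6534.432 × 0.1 = 653.4432 kJ/m²/yr
Node U: 653.4432 × 0.16 = 104.550912 kJ/m²/yr

104.6 kJ/m²/yr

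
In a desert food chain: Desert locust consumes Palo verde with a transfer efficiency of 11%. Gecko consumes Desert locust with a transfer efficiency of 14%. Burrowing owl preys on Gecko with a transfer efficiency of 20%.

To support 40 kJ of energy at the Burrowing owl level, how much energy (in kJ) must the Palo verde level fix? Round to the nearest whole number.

12987 kJ

Cumulative transfer efficiency: 0.11 × 0.14 × 0.2 = 0.00308
Palo verde energy = 40 / 0.00308 = 12987 kJ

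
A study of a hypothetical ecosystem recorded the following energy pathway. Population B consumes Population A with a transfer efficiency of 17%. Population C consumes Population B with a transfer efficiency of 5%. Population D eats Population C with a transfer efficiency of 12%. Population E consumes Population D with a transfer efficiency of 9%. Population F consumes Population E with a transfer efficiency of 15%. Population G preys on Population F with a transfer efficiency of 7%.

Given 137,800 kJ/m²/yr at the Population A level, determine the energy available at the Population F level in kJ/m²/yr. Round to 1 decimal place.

Population B: 137800 × 0.17 = 23426 kJ/m²/yr
Population C: 23426 × 0.05 = 1171.3 kJ/m²/yr
Population D: 1171.3 × 0.12 = 140.556 kJ/m²/yr
Population E: 140.556 × 0.09 = 12.65004 kJ/m²/yr
Population F: 12.65004 × 0.15 = 1.897506 kJ/m²/yr

1.9 kJ/m²/yr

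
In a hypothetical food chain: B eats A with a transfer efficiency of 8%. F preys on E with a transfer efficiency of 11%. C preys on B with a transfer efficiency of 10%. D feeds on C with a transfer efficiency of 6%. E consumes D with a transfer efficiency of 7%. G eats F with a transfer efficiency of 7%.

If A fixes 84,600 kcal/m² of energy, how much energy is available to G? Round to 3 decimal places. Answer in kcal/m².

B: 84600 × 0.08 = 6768 kcal/m²
C: 6768 × 0.1 = 676.8 kcal/m²
D: 676.8 × 0.06 = 40.608 kcal/m²
E: 40.608 × 0.07 = 2.84256 kcal/m²
F: 2.84256 × 0.11 = 0.3126816 kcal/m²
G: 0.3126816 × 0.07 = 0.021887712 kcal/m²

0.022 kcal/m²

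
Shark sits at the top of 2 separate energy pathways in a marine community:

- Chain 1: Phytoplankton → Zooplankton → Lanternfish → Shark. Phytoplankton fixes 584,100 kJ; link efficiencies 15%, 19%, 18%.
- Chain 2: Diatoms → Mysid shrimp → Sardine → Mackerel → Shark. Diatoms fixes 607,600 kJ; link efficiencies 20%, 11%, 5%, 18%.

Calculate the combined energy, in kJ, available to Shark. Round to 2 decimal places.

Chain 1: 584100 × 0.15 × 0.19 × 0.18 = 2996.433 kJ
Chain 2: 607600 × 0.2 × 0.11 × 0.05 × 0.18 = 120.3048 kJ
Total at Shark: 2996.433 + 120.3048 = 3116.7378 kJ

3116.74 kJ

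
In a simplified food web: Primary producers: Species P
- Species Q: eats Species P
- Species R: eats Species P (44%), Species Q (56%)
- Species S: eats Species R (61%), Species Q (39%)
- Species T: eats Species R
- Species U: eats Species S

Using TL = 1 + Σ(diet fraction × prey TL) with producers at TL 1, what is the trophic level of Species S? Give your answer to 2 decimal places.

3.34

Species Q: 1 + 1 = 2
Species R: 1 + (0.44×1 + 0.56×2) = 2.56
Species S: 1 + (0.61×2.56 + 0.39×2) = 3.3416
Species T: 1 + 2.56 = 3.56
Species U: 1 + 3.3416 = 4.3416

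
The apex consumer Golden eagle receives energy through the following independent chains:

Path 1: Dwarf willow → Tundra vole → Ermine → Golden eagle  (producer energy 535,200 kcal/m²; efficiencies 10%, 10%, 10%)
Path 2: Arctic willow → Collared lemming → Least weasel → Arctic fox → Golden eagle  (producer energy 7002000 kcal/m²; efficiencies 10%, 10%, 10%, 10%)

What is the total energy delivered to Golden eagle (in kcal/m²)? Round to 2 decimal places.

Path 1: 535200 × 0.1 × 0.1 × 0.1 = 535.2 kcal/m²
Path 2: 7002000 × 0.1 × 0.1 × 0.1 × 0.1 = 700.2 kcal/m²
Total at Golden eagle: 535.2 + 700.2 = 1235.4 kcal/m²

1235.40 kcal/m²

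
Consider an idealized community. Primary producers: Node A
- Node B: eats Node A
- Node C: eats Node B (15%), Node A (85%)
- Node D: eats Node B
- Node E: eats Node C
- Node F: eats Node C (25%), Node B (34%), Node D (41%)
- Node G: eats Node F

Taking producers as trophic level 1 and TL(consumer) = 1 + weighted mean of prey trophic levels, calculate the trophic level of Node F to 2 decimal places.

Node B: 1 + 1 = 2
Node C: 1 + (0.15×2 + 0.85×1) = 2.15
Node D: 1 + 2 = 3
Node E: 1 + 2.15 = 3.15
Node F: 1 + (0.25×2.15 + 0.34×2 + 0.41×3) = 3.4475
Node G: 1 + 3.4475 = 4.4475

3.45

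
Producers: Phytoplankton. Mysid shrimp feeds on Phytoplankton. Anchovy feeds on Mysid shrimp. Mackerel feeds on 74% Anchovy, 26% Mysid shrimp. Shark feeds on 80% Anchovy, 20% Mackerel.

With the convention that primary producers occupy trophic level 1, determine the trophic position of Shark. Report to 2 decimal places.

4.15

Mysid shrimp: 1 + 1 = 2
Anchovy: 1 + 2 = 3
Mackerel: 1 + (0.74×3 + 0.26×2) = 3.74
Shark: 1 + (0.8×3 + 0.2×3.74) = 4.148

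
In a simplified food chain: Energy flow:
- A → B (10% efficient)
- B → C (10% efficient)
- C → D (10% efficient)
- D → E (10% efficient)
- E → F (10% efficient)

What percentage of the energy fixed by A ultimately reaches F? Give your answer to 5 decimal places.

Product of link efficiencies: 0.1 × 0.1 × 0.1 × 0.1 × 0.1 = 0.00001
As a percentage: 0.00001 × 100 = 0.00100%

0.00100%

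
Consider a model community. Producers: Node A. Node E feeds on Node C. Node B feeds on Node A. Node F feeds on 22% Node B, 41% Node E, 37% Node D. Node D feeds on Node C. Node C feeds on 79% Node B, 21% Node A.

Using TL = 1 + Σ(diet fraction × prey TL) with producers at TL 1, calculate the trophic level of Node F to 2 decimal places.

4.40

Node B: 1 + 1 = 2
Node C: 1 + (0.79×2 + 0.21×1) = 2.79
Node D: 1 + 2.79 = 3.79
Node E: 1 + 2.79 = 3.79
Node F: 1 + (0.22×2 + 0.41×3.79 + 0.37×3.79) = 4.3962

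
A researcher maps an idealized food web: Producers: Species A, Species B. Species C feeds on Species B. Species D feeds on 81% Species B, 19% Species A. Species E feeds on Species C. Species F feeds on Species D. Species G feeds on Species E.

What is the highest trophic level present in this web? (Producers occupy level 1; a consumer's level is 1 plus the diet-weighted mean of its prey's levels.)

4

Species C: 1 + 1 = 2
Species D: 1 + (0.81×1 + 0.19×1) = 2
Species E: 1 + 2 = 3
Species F: 1 + 2 = 3
Species G: 1 + 3 = 4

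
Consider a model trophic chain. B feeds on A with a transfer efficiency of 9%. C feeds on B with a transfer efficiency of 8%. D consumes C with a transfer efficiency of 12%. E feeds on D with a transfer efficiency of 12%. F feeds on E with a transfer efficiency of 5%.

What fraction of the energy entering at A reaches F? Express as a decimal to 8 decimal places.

0.00000518

Product of link efficiencies: 0.09 × 0.08 × 0.12 × 0.12 × 0.05 = 0.000005184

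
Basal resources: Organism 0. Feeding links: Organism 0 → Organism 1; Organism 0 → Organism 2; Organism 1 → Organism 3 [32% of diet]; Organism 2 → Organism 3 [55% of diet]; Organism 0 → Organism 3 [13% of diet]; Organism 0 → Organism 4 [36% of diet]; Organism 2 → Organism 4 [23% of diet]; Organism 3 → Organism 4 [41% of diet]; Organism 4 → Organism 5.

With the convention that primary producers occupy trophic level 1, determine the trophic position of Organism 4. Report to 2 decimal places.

3.00

Organism 1: 1 + 1 = 2
Organism 2: 1 + 1 = 2
Organism 3: 1 + (0.32×2 + 0.55×2 + 0.13×1) = 2.87
Organism 4: 1 + (0.36×1 + 0.23×2 + 0.41×2.87) = 2.9967
Organism 5: 1 + 2.9967 = 3.9967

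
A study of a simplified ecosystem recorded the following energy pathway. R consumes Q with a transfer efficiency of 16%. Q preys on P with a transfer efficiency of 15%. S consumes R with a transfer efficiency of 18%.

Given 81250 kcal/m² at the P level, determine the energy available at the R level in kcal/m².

Q: 81250 × 0.15 = 12187.5 kcal/m²
R: 12187.5 × 0.16 = 1950 kcal/m²

1950 kcal/m²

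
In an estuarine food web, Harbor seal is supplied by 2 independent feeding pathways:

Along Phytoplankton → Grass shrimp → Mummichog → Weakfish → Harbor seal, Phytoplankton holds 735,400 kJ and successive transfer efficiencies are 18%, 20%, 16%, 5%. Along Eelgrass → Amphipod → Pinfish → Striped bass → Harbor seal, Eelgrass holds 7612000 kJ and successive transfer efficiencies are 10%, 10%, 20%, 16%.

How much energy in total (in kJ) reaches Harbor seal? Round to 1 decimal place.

2647.6 kJ

Via Phytoplankton: 735400 × 0.18 × 0.2 × 0.16 × 0.05 = 211.7952 kJ
Via Eelgrass: 7612000 × 0.1 × 0.1 × 0.2 × 0.16 = 2435.84 kJ
Total at Harbor seal: 211.7952 + 2435.84 = 2647.6352 kJ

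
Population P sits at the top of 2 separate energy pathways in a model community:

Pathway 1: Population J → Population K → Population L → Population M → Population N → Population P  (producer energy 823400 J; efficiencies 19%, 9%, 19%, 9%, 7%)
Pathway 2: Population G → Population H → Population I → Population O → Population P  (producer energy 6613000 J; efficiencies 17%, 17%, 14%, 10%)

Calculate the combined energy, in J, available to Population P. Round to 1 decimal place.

Pathway 1: 823400 × 0.19 × 0.09 × 0.19 × 0.09 × 0.07 = 16.85392758 J
Pathway 2: 6613000 × 0.17 × 0.17 × 0.14 × 0.1 = 2675.6198 J
Total at Population P: 16.85392758 + 2675.6198 = 2692.47372758 J

2692.5 J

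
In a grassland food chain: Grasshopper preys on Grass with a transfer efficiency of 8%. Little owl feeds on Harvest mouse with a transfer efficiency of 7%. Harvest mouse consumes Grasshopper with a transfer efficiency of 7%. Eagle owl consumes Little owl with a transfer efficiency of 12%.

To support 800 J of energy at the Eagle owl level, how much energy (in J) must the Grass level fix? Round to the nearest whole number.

Cumulative transfer efficiency: 0.08 × 0.07 × 0.07 × 0.12 = 0.00004704
Grass energy = 800 / 0.00004704 = 17006803 J

17006803 J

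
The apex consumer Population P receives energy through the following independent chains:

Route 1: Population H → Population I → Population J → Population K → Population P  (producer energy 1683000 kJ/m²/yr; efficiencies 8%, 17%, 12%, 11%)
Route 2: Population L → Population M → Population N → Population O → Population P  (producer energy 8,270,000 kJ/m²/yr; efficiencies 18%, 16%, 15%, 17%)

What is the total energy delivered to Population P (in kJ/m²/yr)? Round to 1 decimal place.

6375.6 kJ/m²/yr

Route 1: 1683000 × 0.08 × 0.17 × 0.12 × 0.11 = 302.13216 kJ/m²/yr
Route 2: 8270000 × 0.18 × 0.16 × 0.15 × 0.17 = 6073.488 kJ/m²/yr
Total at Population P: 302.13216 + 6073.488 = 6375.62016 kJ/m²/yr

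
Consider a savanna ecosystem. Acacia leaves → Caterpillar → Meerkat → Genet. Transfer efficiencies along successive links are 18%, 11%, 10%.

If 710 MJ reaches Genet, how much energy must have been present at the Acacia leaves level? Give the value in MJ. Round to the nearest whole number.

Cumulative transfer efficiency: 0.18 × 0.11 × 0.1 = 0.00198
Acacia leaves energy = 710 / 0.00198 = 358586 MJ

358586 MJ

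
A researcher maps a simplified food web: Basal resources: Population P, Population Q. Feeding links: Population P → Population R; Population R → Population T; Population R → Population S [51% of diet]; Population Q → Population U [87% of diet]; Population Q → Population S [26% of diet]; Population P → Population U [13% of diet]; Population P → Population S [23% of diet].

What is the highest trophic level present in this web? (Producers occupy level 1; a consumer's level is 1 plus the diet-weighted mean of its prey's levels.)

3

Population R: 1 + 1 = 2
Population S: 1 + (0.23×1 + 0.51×2 + 0.26×1) = 2.51
Population T: 1 + 2 = 3
Population U: 1 + (0.87×1 + 0.13×1) = 2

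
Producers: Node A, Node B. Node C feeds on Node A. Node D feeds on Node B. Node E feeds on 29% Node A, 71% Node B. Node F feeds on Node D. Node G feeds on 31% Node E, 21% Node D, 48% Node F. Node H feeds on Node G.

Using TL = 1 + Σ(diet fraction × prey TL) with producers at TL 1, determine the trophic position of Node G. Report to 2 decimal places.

Node C: 1 + 1 = 2
Node D: 1 + 1 = 2
Node E: 1 + (0.29×1 + 0.71×1) = 2
Node F: 1 + 2 = 3
Node G: 1 + (0.31×2 + 0.21×2 + 0.48×3) = 3.48
Node H: 1 + 3.48 = 4.48

3.48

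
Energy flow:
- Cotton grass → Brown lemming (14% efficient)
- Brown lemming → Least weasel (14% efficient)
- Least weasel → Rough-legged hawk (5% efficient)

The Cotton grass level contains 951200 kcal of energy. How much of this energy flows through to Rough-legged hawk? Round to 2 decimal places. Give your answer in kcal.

Brown lemming: 951200 × 0.14 = 133168 kcal
Least weasel: 133168 × 0.14 = 18643.52 kcal
Rough-legged hawk: 18643.52 × 0.05 = 932.176 kcal

932.18 kcal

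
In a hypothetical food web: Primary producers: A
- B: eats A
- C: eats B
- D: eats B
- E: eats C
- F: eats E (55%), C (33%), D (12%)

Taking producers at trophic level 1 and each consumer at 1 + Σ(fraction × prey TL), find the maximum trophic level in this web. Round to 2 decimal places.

B: 1 + 1 = 2
C: 1 + 2 = 3
D: 1 + 2 = 3
E: 1 + 3 = 4
F: 1 + (0.55×4 + 0.33×3 + 0.12×3) = 4.55

4.55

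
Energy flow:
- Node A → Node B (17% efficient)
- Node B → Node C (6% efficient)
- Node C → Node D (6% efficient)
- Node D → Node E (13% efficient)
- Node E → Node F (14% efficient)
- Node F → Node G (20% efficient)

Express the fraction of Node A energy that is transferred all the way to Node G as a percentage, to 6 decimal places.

0.000223%

Product of link efficiencies: 0.17 × 0.06 × 0.06 × 0.13 × 0.14 × 0.2 = 0.00000222768
As a percentage: 0.00000222768 × 100 = 0.000223%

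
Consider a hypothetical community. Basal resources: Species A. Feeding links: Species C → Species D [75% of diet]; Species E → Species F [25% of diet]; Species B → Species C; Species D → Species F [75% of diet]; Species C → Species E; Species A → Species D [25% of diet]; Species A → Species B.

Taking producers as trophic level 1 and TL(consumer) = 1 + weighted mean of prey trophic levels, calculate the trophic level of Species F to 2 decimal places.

Species B: 1 + 1 = 2
Species C: 1 + 2 = 3
Species D: 1 + (0.75×3 + 0.25×1) = 3.5
Species E: 1 + 3 = 4
Species F: 1 + (0.75×3.5 + 0.25×4) = 4.625

4.63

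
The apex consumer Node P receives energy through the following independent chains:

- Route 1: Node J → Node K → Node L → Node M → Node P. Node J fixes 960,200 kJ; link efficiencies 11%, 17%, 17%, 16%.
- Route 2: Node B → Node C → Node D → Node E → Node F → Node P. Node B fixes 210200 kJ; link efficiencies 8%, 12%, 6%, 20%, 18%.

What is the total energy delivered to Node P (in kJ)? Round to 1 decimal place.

492.8 kJ

Route 1: 960200 × 0.11 × 0.17 × 0.17 × 0.16 = 488.396128 kJ
Route 2: 210200 × 0.08 × 0.12 × 0.06 × 0.2 × 0.18 = 4.3587072 kJ
Total at Node P: 488.396128 + 4.3587072 = 492.7548352 kJ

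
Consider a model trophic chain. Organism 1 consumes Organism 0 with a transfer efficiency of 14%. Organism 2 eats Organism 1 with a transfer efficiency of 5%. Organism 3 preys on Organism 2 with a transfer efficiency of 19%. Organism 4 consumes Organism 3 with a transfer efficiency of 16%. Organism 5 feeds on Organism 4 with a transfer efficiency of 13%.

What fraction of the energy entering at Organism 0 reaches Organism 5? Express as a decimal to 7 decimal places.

0.0000277

Product of link efficiencies: 0.14 × 0.05 × 0.19 × 0.16 × 0.13 = 0.000027664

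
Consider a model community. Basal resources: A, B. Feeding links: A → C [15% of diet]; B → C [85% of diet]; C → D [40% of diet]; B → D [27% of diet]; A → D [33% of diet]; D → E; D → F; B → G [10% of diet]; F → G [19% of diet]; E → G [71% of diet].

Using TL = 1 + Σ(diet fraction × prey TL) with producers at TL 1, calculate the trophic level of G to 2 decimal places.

C: 1 + (0.15×1 + 0.85×1) = 2
D: 1 + (0.4×2 + 0.27×1 + 0.33×1) = 2.4
E: 1 + 2.4 = 3.4
F: 1 + 2.4 = 3.4
G: 1 + (0.1×1 + 0.19×3.4 + 0.71×3.4) = 4.16

4.16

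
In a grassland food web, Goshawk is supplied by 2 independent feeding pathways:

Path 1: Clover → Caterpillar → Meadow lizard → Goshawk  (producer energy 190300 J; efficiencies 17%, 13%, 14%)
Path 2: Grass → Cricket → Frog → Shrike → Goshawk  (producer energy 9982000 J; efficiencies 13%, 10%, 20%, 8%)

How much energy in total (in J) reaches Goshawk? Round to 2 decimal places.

Path 1: 190300 × 0.17 × 0.13 × 0.14 = 588.7882 J
Path 2: 9982000 × 0.13 × 0.1 × 0.2 × 0.08 = 2076.256 J
Total at Goshawk: 588.7882 + 2076.256 = 2665.0442 J

2665.04 J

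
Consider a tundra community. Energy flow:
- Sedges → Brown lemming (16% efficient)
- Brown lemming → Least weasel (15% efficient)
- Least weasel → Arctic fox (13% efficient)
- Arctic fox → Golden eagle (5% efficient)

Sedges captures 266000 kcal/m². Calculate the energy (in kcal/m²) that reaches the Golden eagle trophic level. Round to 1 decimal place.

Brown lemming: 266000 × 0.16 = 42560 kcal/m²
Least weasel: 42560 × 0.15 = 6384 kcal/m²
Arctic fox: 6384 × 0.13 = 829.92 kcal/m²
Golden eagle: 829.92 × 0.05 = 41.496 kcal/m²

41.5 kcal/m²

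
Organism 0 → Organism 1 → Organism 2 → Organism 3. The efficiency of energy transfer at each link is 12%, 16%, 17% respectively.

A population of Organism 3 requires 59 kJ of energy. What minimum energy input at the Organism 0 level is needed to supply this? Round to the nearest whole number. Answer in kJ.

Cumulative transfer efficiency: 0.12 × 0.16 × 0.17 = 0.003264
Organism 0 energy = 59 / 0.003264 = 18076 kJ

18076 kJ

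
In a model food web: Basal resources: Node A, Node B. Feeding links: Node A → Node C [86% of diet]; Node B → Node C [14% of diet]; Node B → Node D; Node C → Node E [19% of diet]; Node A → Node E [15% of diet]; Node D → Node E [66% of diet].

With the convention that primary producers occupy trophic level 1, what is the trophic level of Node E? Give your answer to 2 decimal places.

2.85

Node C: 1 + (0.86×1 + 0.14×1) = 2
Node D: 1 + 1 = 2
Node E: 1 + (0.19×2 + 0.15×1 + 0.66×2) = 2.85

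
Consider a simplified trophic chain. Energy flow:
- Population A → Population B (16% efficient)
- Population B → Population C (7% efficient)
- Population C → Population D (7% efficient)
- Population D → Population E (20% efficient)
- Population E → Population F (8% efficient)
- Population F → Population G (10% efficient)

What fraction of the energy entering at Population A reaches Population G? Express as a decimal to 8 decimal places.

Product of link efficiencies: 0.16 × 0.07 × 0.07 × 0.2 × 0.08 × 0.1 = 0.0000012544

0.00000125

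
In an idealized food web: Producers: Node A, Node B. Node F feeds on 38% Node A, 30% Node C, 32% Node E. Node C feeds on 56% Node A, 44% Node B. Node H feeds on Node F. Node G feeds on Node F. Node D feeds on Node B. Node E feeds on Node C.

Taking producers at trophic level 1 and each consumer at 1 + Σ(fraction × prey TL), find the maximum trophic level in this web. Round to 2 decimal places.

Node C: 1 + (0.56×1 + 0.44×1) = 2
Node D: 1 + 1 = 2
Node E: 1 + 2 = 3
Node F: 1 + (0.38×1 + 0.3×2 + 0.32×3) = 2.94
Node G: 1 + 2.94 = 3.94
Node H: 1 + 2.94 = 3.94

3.94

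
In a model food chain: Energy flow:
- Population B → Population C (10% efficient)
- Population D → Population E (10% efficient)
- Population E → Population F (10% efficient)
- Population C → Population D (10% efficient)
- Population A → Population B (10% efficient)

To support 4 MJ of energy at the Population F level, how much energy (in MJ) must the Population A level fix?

Cumulative transfer efficiency: 0.1 × 0.1 × 0.1 × 0.1 × 0.1 = 0.00001
Population A energy = 4 / 0.00001 = 400000 MJ

400000 MJ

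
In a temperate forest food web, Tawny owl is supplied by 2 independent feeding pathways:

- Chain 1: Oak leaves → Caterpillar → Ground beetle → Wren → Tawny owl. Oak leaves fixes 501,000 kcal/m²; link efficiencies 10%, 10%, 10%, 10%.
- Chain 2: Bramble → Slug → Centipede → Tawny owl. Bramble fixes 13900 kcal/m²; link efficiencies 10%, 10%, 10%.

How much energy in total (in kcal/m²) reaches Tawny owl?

64 kcal/m²

Chain 1: 501000 × 0.1 × 0.1 × 0.1 × 0.1 = 50.1 kcal/m²
Chain 2: 13900 × 0.1 × 0.1 × 0.1 = 13.9 kcal/m²
Total at Tawny owl: 50.1 + 13.9 = 64 kcal/m²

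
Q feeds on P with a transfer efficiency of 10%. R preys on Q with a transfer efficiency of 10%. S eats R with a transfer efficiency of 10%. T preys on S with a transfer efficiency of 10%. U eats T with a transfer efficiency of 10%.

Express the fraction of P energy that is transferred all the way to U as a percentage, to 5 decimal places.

0.00100%

Product of link efficiencies: 0.1 × 0.1 × 0.1 × 0.1 × 0.1 = 0.00001
As a percentage: 0.00001 × 100 = 0.00100%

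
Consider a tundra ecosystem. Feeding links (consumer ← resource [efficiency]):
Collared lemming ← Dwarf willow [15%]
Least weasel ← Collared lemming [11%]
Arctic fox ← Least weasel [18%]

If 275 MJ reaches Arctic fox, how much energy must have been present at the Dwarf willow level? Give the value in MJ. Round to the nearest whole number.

Cumulative transfer efficiency: 0.15 × 0.11 × 0.18 = 0.00297
Dwarf willow energy = 275 / 0.00297 = 92593 MJ

92593 MJ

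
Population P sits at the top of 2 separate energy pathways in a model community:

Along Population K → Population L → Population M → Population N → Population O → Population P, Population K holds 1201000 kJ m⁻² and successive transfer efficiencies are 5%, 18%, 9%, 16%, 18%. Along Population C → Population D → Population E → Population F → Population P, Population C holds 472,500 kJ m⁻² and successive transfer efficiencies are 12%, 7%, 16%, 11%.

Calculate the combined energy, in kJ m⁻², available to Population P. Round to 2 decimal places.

Via Population K: 1201000 × 0.05 × 0.18 × 0.09 × 0.16 × 0.18 = 28.016928 kJ m⁻²
Via Population C: 472500 × 0.12 × 0.07 × 0.16 × 0.11 = 69.8544 kJ m⁻²
Total at Population P: 28.016928 + 69.8544 = 97.871328 kJ m⁻²

97.87 kJ m⁻²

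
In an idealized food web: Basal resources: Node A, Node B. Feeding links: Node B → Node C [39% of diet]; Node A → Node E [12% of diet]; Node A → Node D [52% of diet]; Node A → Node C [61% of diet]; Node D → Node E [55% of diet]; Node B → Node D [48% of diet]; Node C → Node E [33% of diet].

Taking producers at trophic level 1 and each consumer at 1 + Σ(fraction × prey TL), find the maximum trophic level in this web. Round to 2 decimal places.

2.88

Node C: 1 + (0.61×1 + 0.39×1) = 2
Node D: 1 + (0.52×1 + 0.48×1) = 2
Node E: 1 + (0.33×2 + 0.55×2 + 0.12×1) = 2.88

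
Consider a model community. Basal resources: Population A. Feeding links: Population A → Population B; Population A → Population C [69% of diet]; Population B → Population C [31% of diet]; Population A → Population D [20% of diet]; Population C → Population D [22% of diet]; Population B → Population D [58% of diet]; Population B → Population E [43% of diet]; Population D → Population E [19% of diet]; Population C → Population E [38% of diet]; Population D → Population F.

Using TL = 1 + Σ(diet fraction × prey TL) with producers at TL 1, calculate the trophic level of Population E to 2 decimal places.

Population B: 1 + 1 = 2
Population C: 1 + (0.69×1 + 0.31×2) = 2.31
Population D: 1 + (0.2×1 + 0.22×2.31 + 0.58×2) = 2.8682
Population E: 1 + (0.43×2 + 0.19×2.8682 + 0.38×2.31) = 3.282758
Population F: 1 + 2.8682 = 3.8682

3.28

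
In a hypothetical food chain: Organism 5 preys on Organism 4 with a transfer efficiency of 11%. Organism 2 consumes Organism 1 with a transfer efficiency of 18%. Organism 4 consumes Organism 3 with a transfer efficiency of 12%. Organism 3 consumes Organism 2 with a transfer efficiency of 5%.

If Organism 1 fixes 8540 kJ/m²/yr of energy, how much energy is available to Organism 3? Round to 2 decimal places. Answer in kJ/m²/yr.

76.86 kJ/m²/yr

Organism 2: 8540 × 0.18 = 1537.2 kJ/m²/yr
Organism 3: 1537.2 × 0.05 = 76.86 kJ/m²/yr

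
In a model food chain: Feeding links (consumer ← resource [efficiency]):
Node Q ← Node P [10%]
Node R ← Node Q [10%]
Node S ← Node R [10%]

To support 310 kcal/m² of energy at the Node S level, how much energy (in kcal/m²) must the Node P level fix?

310000 kcal/m²

Cumulative transfer efficiency: 0.1 × 0.1 × 0.1 = 0.001
Node P energy = 310 / 0.001 = 310000 kcal/m²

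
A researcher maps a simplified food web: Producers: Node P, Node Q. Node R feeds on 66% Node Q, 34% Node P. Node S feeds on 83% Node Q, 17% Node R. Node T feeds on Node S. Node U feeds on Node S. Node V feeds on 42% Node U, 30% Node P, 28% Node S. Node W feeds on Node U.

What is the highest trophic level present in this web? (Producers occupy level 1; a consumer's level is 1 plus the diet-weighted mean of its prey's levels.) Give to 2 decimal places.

4.17

Node R: 1 + (0.66×1 + 0.34×1) = 2
Node S: 1 + (0.83×1 + 0.17×2) = 2.17
Node T: 1 + 2.17 = 3.17
Node U: 1 + 2.17 = 3.17
Node V: 1 + (0.42×3.17 + 0.3×1 + 0.28×2.17) = 3.239
Node W: 1 + 3.17 = 4.17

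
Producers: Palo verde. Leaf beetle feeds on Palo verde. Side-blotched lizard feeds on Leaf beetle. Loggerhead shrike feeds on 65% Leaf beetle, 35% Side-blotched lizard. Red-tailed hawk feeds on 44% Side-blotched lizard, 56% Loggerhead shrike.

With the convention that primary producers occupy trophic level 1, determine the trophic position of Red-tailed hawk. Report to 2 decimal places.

4.20

Leaf beetle: 1 + 1 = 2
Side-blotched lizard: 1 + 2 = 3
Loggerhead shrike: 1 + (0.65×2 + 0.35×3) = 3.35
Red-tailed hawk: 1 + (0.44×3 + 0.56×3.35) = 4.196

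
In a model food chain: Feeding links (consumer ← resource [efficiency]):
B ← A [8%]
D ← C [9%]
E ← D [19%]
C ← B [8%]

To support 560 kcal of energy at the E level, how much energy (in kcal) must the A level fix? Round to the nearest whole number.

5116959 kcal

Cumulative transfer efficiency: 0.08 × 0.08 × 0.09 × 0.19 = 0.00010944
A energy = 560 / 0.00010944 = 5116959 kcal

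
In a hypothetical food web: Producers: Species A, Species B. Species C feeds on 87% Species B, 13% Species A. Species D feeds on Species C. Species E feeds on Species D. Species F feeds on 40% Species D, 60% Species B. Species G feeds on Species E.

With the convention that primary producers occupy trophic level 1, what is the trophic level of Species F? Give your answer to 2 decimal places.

2.80

Species C: 1 + (0.87×1 + 0.13×1) = 2
Species D: 1 + 2 = 3
Species E: 1 + 3 = 4
Species F: 1 + (0.4×3 + 0.6×1) = 2.8
Species G: 1 + 4 = 5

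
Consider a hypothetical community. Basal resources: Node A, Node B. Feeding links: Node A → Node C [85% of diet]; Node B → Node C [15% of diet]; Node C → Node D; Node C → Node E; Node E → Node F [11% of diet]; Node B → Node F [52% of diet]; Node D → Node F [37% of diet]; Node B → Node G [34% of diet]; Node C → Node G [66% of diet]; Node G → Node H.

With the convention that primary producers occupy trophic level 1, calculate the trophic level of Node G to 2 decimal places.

Node C: 1 + (0.85×1 + 0.15×1) = 2
Node D: 1 + 2 = 3
Node E: 1 + 2 = 3
Node F: 1 + (0.11×3 + 0.52×1 + 0.37×3) = 2.96
Node G: 1 + (0.34×1 + 0.66×2) = 2.66
Node H: 1 + 2.66 = 3.66

2.66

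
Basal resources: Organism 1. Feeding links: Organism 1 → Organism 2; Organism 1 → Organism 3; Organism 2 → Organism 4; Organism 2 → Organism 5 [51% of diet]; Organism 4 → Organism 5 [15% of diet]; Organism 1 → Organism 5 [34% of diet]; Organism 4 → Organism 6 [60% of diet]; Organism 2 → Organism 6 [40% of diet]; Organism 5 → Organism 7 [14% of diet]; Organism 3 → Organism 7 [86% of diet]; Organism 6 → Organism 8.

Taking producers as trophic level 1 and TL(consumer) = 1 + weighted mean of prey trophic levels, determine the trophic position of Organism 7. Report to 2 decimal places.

3.11

Organism 2: 1 + 1 = 2
Organism 3: 1 + 1 = 2
Organism 4: 1 + 2 = 3
Organism 5: 1 + (0.51×2 + 0.15×3 + 0.34×1) = 2.81
Organism 6: 1 + (0.6×3 + 0.4×2) = 3.6
Organism 7: 1 + (0.14×2.81 + 0.86×2) = 3.1134
Organism 8: 1 + 3.6 = 4.6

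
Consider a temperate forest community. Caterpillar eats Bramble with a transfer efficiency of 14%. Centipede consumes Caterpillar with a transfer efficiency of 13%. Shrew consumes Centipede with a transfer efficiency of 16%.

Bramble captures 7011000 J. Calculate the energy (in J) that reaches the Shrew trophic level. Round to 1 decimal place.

Caterpillar: 7011000 × 0.14 = 981540 J
Centipede: 981540 × 0.13 = 127600.2 J
Shrew: 127600.2 × 0.16 = 20416.032 J

20416.0 J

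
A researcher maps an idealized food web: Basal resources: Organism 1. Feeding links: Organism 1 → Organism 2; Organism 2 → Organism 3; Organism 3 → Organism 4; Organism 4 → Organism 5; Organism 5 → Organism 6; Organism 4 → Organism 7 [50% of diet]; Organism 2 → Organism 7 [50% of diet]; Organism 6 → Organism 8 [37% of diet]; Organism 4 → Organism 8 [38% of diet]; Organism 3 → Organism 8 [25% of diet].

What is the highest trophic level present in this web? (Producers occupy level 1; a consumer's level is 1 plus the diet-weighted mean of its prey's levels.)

6

Organism 2: 1 + 1 = 2
Organism 3: 1 + 2 = 3
Organism 4: 1 + 3 = 4
Organism 5: 1 + 4 = 5
Organism 6: 1 + 5 = 6
Organism 7: 1 + (0.5×4 + 0.5×2) = 4
Organism 8: 1 + (0.37×6 + 0.38×4 + 0.25×3) = 5.49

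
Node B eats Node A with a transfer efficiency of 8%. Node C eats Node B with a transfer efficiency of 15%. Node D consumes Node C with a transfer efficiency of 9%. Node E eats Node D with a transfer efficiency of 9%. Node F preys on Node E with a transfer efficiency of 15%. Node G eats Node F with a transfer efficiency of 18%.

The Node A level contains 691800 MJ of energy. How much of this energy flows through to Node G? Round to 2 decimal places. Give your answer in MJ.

Node B: 691800 × 0.08 = 55344 MJ
Node C: 55344 × 0.15 = 8301.6 MJ
Node D: 8301.6 × 0.09 = 747.144 MJ
Node E: 747.144 × 0.09 = 67.24296 MJ
Node F: 67.24296 × 0.15 = 10.086444 MJ
Node G: 10.086444 × 0.18 = 1.81555992 MJ

1.82 MJ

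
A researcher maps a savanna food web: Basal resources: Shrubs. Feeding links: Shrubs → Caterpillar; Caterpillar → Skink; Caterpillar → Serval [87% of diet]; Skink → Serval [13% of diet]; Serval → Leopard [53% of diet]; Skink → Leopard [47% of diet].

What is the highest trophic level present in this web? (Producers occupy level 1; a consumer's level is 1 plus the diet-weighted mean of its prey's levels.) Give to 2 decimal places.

Caterpillar: 1 + 1 = 2
Skink: 1 + 2 = 3
Serval: 1 + (0.87×2 + 0.13×3) = 3.13
Leopard: 1 + (0.53×3.13 + 0.47×3) = 4.0689

4.07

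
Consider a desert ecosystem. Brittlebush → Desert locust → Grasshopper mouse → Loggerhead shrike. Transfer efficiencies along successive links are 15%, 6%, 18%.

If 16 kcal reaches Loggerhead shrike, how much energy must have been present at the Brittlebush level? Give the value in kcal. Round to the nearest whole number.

9877 kcal

Cumulative transfer efficiency: 0.15 × 0.06 × 0.18 = 0.00162
Brittlebush energy = 16 / 0.00162 = 9877 kcal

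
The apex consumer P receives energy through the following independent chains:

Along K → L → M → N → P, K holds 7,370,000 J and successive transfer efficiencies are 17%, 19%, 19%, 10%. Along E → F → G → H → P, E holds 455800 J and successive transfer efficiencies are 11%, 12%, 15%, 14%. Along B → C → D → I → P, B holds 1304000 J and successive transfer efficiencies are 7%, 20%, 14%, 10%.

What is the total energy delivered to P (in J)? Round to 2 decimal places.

4904.90 J

Via K: 7370000 × 0.17 × 0.19 × 0.19 × 0.1 = 4522.969 J
Via E: 455800 × 0.11 × 0.12 × 0.15 × 0.14 = 126.34776 J
Via B: 1304000 × 0.07 × 0.2 × 0.14 × 0.1 = 255.584 J
Total at P: 4522.969 + 126.34776 + 255.584 = 4904.90076 J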